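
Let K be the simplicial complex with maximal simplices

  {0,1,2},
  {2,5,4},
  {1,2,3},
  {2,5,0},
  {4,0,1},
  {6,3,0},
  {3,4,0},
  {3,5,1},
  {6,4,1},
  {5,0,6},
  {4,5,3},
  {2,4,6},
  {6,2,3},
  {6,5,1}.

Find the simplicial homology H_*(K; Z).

H_0 ≅ Z,  H_1 ≅ Z^2,  H_2 ≅ Z.

We work with the vertex ordering 0 < 1 < 2 < 3 < 4 < 5 < 6. The simplices of K, each written with vertices in increasing order, are:

  0-simplices (7): [0], [1], [2], [3], [4], [5], [6]
  1-simplices (21): [0,1], [0,2], [0,3], [0,4], [0,5], [0,6], [1,2], [1,3], [1,4], [1,5], [1,6], [2,3], [2,4], [2,5], [2,6], [3,4], [3,5], [3,6], [4,5], [4,6], [5,6]
  2-simplices (14): [0,1,2], [0,1,4], [0,2,5], [0,3,4], [0,3,6], [0,5,6], [1,2,3], [1,3,5], [1,4,6], [1,5,6], [2,3,6], [2,4,5], [2,4,6], [3,4,5]

giving chain groups C_0 ≅ Z^7, C_1 ≅ Z^21, C_2 ≅ Z^14.

Boundary ∂_1: C_1 → C_0 maps an edge to its endpoints' difference, ∂[p,q] = q − p.
The resulting 7×21 matrix has rank 6, and its Smith normal form has invariant factors (1,1,1,1,1,1).

∂_2: C_2 → C_1 maps a triangle to the signed sum of its edges. For instance
  ∂[1,4,6] = [4,6] − [1,6] + [1,4],
  ∂[0,1,4] = [1,4] − [0,4] + [0,1].
The 21×14 boundary matrix has rank 13 and Smith normal form diag(1,1,1,1,1,1,1,1,1,1,1,1,1).

From H_k ≅ ker(∂_k) / im(∂_{k+1}) we obtain:

  H_0: rank C_0 − rank ∂_1 = 7 − 6 = 1, and the invariant factors of ∂_1 are all 1, so H_0 ≅ Z.
  H_1: rank ker ∂_1 − rank ∂_2 = (21 − 6) − 13 = 2, and the invariant factors of ∂_2 are all 1, so H_1 ≅ Z^2.
  H_2: rank ker ∂_2 − rank ∂_3 = (14 − 13) − 0 = 1, and there is no ∂_3, so H_2 ≅ Z.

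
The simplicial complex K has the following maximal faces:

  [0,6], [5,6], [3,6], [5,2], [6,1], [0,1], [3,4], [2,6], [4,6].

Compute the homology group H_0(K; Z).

Order the vertices as 0 < 1 < 2 < 3 < 4 < 5 < 6. Listing each simplex with vertices in this order, K has dimension 1 with simplices:

  0-simplices (7): [0], [1], [2], [3], [4], [5], [6]
  1-simplices (9): [0,1], [0,6], [1,6], [2,5], [2,6], [3,4], [3,6], [4,6], [5,6]

giving chain groups C_0 ≅ Z^7, C_1 ≅ Z^9.

The boundary map ∂_1: C_1 → C_0 is given by ∂[p,q] = [q] − [p].
This gives a 7×9 integer matrix of rank 6; reducing to Smith normal form yields diagonal entries (1,1,1,1,1,1).

Reading off H_k = ker ∂_k / im ∂_{k+1}:

  H_0: rank C_0 − rank ∂_1 = 7 − 6 = 1, and the invariant factors of ∂_1 are all 1, so H_0 = Z.

(K is a triangulation of a wedge of 3 circles.)

H_0 = Z.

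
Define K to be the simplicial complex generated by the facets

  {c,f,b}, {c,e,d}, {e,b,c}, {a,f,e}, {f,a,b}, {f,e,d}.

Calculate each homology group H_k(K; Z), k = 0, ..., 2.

H_0 = Z,  H_1 = Z,  H_2 = 0.

K has 6 vertices, 12 edges, 6 triangles.
rank ∂_0 = 0, rank ∂_1 = 5 ⇒ b_0 = 6 − 0 − 5 = 1; all invariant factors of ∂_1 are 1 so no torsion. So H_0 = Z.
rank ∂_1 = 5, rank ∂_2 = 6 ⇒ b_1 = 12 − 5 − 6 = 1; all invariant factors of ∂_2 are 1 so no torsion. So H_1 = Z.
rank ∂_2 = 6, rank ∂_3 = 0 ⇒ b_2 = 6 − 6 − 0 = 0. So H_2 = 0.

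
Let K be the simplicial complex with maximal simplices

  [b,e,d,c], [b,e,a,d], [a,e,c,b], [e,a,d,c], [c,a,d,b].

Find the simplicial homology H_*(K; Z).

Fix the vertex order a < b < c < d < e and write every simplex with vertices in increasing order. Then dim K = 3 and the simplices of K are:

  0-simplices (5): a, b, c, d, e
  1-simplices (10): ab, ac, ad, ae, bc, bd, be, cd, ce, de
  2-simplices (10): abc, abd, abe, acd, ace, ade, bcd, bce, bde, cde
  3-simplices (5): abcd, abce, abde, acde, bcde

giving chain groups C_0 ≅ Z^5, C_1 ≅ Z^10, C_2 ≅ Z^10, C_3 ≅ Z^5.

∂_1: C_1 → C_0 is given by ∂[p,q] = [q] − [p]. For instance
  ∂ae = e − a.
This gives a 5×10 integer matrix of rank 4; reducing to Smith normal form yields diagonal entries (1,1,1,1).

Boundary ∂_2: C_2 → C_1 maps a triangle to the signed sum of its edges. For instance
  ∂abd = bd − ad + ab,
  ∂bce = ce − be + bc.
This gives a 10×10 integer matrix of rank 6; reducing to Smith normal form yields diagonal entries (1,1,1,1,1,1).

∂_3: C_3 → C_2 sends each 3-simplex σ to the alternating sum Σ_i (−1)^i (σ with its i-th vertex removed). For instance
  ∂acde = cde − ade + ace − acd,
  ∂abde = bde − ade + abe − abd.
The 10×5 boundary matrix has rank 4 and Smith normal form diag(1,1,1,1).

Reading off H_k = ker ∂_k / im ∂_{k+1}:

  H_0: rank C_0 − rank ∂_1 = 5 − 4 = 1, and the invariant factors of ∂_1 are all 1, so H_0 ≅ Z.
  H_1: rank ker ∂_1 − rank ∂_2 = (10 − 4) − 6 = 0, and the invariant factors of ∂_2 are all 1, so H_1 ≅ 0.
  H_2: rank ker ∂_2 − rank ∂_3 = (10 − 6) − 4 = 0, and the invariant factors of ∂_3 are all 1, so H_2 ≅ 0.
  H_3: rank ker ∂_3 − rank ∂_4 = (5 − 4) − 0 = 1, and there is no ∂_4, so H_3 ≅ Z.

As a check, the Euler characteristic is 5 − 10 + 10 − 5 = 0, which agrees with 1 − 0 + 0 − 1 = 0.

H_0 = Z,  H_1 = 0,  H_2 = 0,  H_3 = Z.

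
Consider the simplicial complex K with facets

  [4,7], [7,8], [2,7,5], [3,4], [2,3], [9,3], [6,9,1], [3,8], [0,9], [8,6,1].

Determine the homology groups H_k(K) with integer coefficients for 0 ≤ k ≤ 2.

Fix the vertex order 0 < 1 < 2 < 3 < 4 < 5 < 6 < 7 < 8 < 9 and write every simplex with vertices in increasing order. Then dim K = 2 and the simplices of K are:

  0-simplices (10): [0], [1], [2], [3], [4], [5], [6], [7], [8], [9]
  1-simplices (15): [0,9], [1,6], [1,8], [1,9], [2,3], [2,5], [2,7], [3,4], [3,8], [3,9], [4,7], [5,7], [6,8], [6,9], [7,8]
  2-simplices (3): [1,6,8], [1,6,9], [2,5,7]

so the chain groups are C_0 ≅ Z^10, C_1 ≅ Z^15, C_2 ≅ Z^3.

The boundary map ∂_1: C_1 → C_0 is given by ∂[p,q] = [q] − [p].
This gives a 10×15 integer matrix of rank 9; reducing to Smith normal form yields diagonal entries (1,1,1,1,1,1,1,1,1).

∂_2: C_2 → C_1 sends each 2-simplex [p,q,r] to [q,r] − [p,r] + [p,q]. For instance
  ∂[1,6,9] = [6,9] − [1,9] + [1,6],
  ∂[2,5,7] = [5,7] − [2,7] + [2,5].
This gives a 15×3 integer matrix of rank 3; reducing to Smith normal form yields diagonal entries (1,1,1).

From H_k ≅ ker(∂_k) / im(∂_{k+1}) we obtain:

  H_0: rank C_0 − rank ∂_1 = 10 − 9 = 1, and the invariant factors of ∂_1 are all 1, so H_0 = Z.
  H_1: rank ker ∂_1 − rank ∂_2 = (15 − 9) − 3 = 3, and the invariant factors of ∂_2 are all 1, so H_1 = Z^3.
  H_2: rank ker ∂_2 − rank ∂_3 = (3 − 3) − 0 = 0, and there is no ∂_3, so H_2 = 0.

As a check, the Euler characteristic is 10 − 15 + 3 = -2, which agrees with 1 − 3 + 0 = -2.

H_0 = Z,  H_1 = Z^3,  H_2 = 0.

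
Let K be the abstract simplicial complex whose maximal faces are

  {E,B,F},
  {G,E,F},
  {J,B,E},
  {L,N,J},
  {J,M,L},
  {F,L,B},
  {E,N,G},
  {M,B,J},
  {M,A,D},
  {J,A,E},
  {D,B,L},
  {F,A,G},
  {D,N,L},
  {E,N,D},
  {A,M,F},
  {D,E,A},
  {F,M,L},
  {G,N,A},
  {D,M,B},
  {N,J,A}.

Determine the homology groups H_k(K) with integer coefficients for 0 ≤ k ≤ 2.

H_0 = Z,  H_1 = Z ⊕ Z/2,  H_2 = 0.

Order the vertices as A < B < D < E < F < G < J < L < M < N. Listing each simplex with vertices in this order, K has dimension 2 with simplices:

  0-simplices (10): A, B, D, E, F, G, J, L, M, N
  1-simplices (30): AD, AE, AF, AG, AJ, AM, AN, BD, BE, BF, BJ, BL, BM, DE, DL, DM, DN, EF, EG, EJ, EN, FG, FL, FM, GN, JL, JM, JN, LM, LN
  2-simplices (20): ADE, ADM, AEJ, AFG, AFM, AGN, AJN, BDL, BDM, BEF, BEJ, BFL, BJM, DEN, DLN, EFG, EGN, FLM, JLM, JLN

so the chain groups are C_0 ≅ Z^10, C_1 ≅ Z^30, C_2 ≅ Z^20.

Boundary ∂_1: C_1 → C_0 is given by ∂[p,q] = [q] − [p]. For instance
  ∂BJ = J − B.
The 10×30 boundary matrix has rank 9 and Smith normal form diag(1,1,1,1,1,1,1,1,1).

∂_2: C_2 → C_1 maps a triangle to the signed sum of its edges. For instance
  ∂BJM = JM − BM + BJ,
  ∂AFM = FM − AM + AF.
As a 30×20 matrix over Z this has rank 20, with invariant factors (1,1,1,1,1,1,1,1,1,1,1,1,1,1,1,1,1,1,1,2).

From H_k ≅ ker(∂_k) / im(∂_{k+1}) we obtain:

  H_0: rank C_0 − rank ∂_1 = 10 − 9 = 1, and the invariant factors of ∂_1 are all 1, so H_0 ≅ Z.
  H_1: rank ker ∂_1 − rank ∂_2 = (30 − 9) − 20 = 1, and ∂_2 has invariant factor 2 > 1, so H_1 ≅ Z ⊕ Z/2.
  H_2: rank ker ∂_2 − rank ∂_3 = (20 − 20) − 0 = 0, and there is no ∂_3, so H_2 ≅ 0.

As a check, the Euler characteristic is 10 − 30 + 20 = 0, which agrees with 1 − 1 + 0 = 0.
(K is a triangulation of the Klein bottle.)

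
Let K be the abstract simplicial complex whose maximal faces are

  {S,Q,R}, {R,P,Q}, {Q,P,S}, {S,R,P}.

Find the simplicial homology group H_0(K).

H_0 = Z.

Order the vertices as P < Q < R < S. Listing each simplex with vertices in this order, K has dimension 2 with simplices:

  0-simplices (4): P, Q, R, S
  1-simplices (6): PQ, PR, PS, QR, QS, RS
  2-simplices (4): PQR, PQS, PRS, QRS

giving chain groups C_0 ≅ Z^4, C_1 ≅ Z^6, C_2 ≅ Z^4.

Boundary ∂_1: C_1 → C_0 maps an edge to its endpoints' difference, ∂[p,q] = q − p. For instance
  ∂PR = R − P.
The resulting 4×6 matrix has rank 3, and its Smith normal form has invariant factors (1,1,1).

The boundary map ∂_2: C_2 → C_1 maps a triangle to the signed sum of its edges. For instance
  ∂PRS = RS − PS + PR,
  ∂QRS = RS − QS + QR.
This gives a 6×4 integer matrix of rank 3; reducing to Smith normal form yields diagonal entries (1,1,1).

Now H_k = ker ∂_k / im ∂_{k+1}, so:

  H_0: rank C_0 − rank ∂_1 = 4 − 3 = 1, and the invariant factors of ∂_1 are all 1, so H_0 ≅ Z.

(K is a triangulation of the 2-sphere S^2.)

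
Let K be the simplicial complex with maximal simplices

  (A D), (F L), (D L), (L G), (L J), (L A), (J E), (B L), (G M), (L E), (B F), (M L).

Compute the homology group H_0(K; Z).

K has 9 vertices, 12 edges.
rank ∂_0 = 0, rank ∂_1 = 8 ⇒ b_0 = 9 − 0 − 8 = 1; all invariant factors of ∂_1 are 1 so no torsion. So H_0 ≅ Z.

H_0 = Z.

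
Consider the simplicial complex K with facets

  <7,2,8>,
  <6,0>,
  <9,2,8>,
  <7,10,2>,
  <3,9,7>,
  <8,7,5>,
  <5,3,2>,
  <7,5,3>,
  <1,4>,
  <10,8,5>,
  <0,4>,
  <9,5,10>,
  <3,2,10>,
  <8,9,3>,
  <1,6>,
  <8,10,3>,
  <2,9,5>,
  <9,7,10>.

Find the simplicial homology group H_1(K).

Take the total order 0 < 1 < 2 < 3 < 4 < 5 < 6 < 7 < 8 < 9 < 10 on the vertex set. Then K (dimension 2) consists of the simplices:

  0-simplices (11): [0], [1], [2], [3], [4], [5], [6], [7], [8], [9], [10]
  1-simplices (25): (25 of them)
  2-simplices (14): [2,3,5], [2,3,10], [2,5,9], [2,7,8], [2,7,10], [2,8,9], [3,5,7], [3,7,9], [3,8,9], [3,8,10], [5,7,8], [5,8,10], [5,9,10], [7,9,10]

Hence C_0 ≅ Z^11, C_1 ≅ Z^25, C_2 ≅ Z^14.

∂_1: C_1 → C_0 is given by ∂[p,q] = [q] − [p]. For instance
  ∂[0,4] = [4] − [0].
This gives a 11×25 integer matrix of rank 9; reducing to Smith normal form yields diagonal entries (1,1,1,1,1,1,1,1,1).

∂_2: C_2 → C_1 sends each 2-simplex [p,q,r] to [q,r] − [p,r] + [p,q]. For instance
  ∂[5,9,10] = [9,10] − [5,10] + [5,9],
  ∂[2,5,9] = [5,9] − [2,9] + [2,5].
As a 25×14 matrix over Z this has rank 13, with invariant factors (1,1,1,1,1,1,1,1,1,1,1,1,1).

Now H_k = ker ∂_k / im ∂_{k+1}, so:

  H_1: rank ker ∂_1 − rank ∂_2 = (25 − 9) − 13 = 3, and the invariant factors of ∂_2 are all 1, so H_1 ≅ Z^3.

H_1 = Z^3.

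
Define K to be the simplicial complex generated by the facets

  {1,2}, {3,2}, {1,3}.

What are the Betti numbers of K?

b_0 = 1, b_1 = 1.

Take the total order 1 < 2 < 3 on the vertex set. Then K (dimension 1) consists of the simplices:

  0-simplices (3): [1], [2], [3]
  1-simplices (3): [1,2], [1,3], [2,3]

Hence C_0 ≅ Z^3, C_1 ≅ Z^3.

Boundary ∂_1: C_1 → C_0 sends each edge [p,q] (with p < q) to q − p. For instance
  ∂[2,3] = [3] − [2].
The 3×3 boundary matrix has rank 2 and Smith normal form diag(1,1).

Computing H_k = (kernel of ∂_k) / (image of ∂_{k+1}):

  H_0: rank C_0 − rank ∂_1 = 3 − 2 = 1, and the invariant factors of ∂_1 are all 1, so H_0 ≅ Z.
  H_1: rank ker ∂_1 − rank ∂_2 = (3 − 2) − 0 = 1, and there is no ∂_2, so H_1 ≅ Z.

As a check, the Euler characteristic is 3 − 3 = 0, which agrees with 1 − 1 = 0.
(K is a triangulation of the circle S^1.)

Hence the Betti numbers are b_0 = 1, b_1 = 1.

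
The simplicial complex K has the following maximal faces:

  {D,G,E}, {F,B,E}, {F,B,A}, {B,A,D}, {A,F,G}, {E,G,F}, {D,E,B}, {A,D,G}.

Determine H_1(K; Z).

H_1 ≅ 0.

Order the vertices as A < B < D < E < F < G. Listing each simplex with vertices in this order, K has dimension 2 with simplices:

  0-simplices (6): A, B, D, E, F, G
  1-simplices (12): AB, AD, AF, AG, BD, BE, BF, DE, DG, EF, EG, FG
  2-simplices (8): ABD, ABF, ADG, AFG, BDE, BEF, DEG, EFG

Hence C_0 ≅ Z^6, C_1 ≅ Z^12, C_2 ≅ Z^8.

Boundary ∂_1: C_1 → C_0 is given by ∂[p,q] = [q] − [p]. For instance
  ∂EF = F − E.
As a 6×12 matrix over Z this has rank 5, with invariant factors (1,1,1,1,1).

The boundary map ∂_2: C_2 → C_1 acts by ∂[p,q,r] = [q,r] − [p,r] + [p,q]. For instance
  ∂EFG = FG − EG + EF,
  ∂AFG = FG − AG + AF.
The resulting 12×8 matrix has rank 7, and its Smith normal form has invariant factors (1,1,1,1,1,1,1).

From H_k ≅ ker(∂_k) / im(∂_{k+1}) we obtain:

  H_1: rank ker ∂_1 − rank ∂_2 = (12 − 5) − 7 = 0, and the invariant factors of ∂_2 are all 1, so H_1 = 0.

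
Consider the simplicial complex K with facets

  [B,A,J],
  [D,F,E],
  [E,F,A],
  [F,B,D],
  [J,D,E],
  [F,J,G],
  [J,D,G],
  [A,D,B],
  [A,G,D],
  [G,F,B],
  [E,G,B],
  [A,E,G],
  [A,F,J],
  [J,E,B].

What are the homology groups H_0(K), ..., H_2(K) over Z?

Take the total order A < B < D < E < F < G < J on the vertex set. Then K (dimension 2) consists of the simplices:

  0-simplices (7): A, B, D, E, F, G, J
  1-simplices (21): AB, AD, AE, AF, AG, AJ, BD, BE, BF, BG, BJ, DE, DF, DG, DJ, EF, EG, EJ, FG, FJ, GJ
  2-simplices (14): ABD, ABJ, ADG, AEF, AEG, AFJ, BDF, BEG, BEJ, BFG, DEF, DEJ, DGJ, FGJ

Hence C_0 ≅ Z^7, C_1 ≅ Z^21, C_2 ≅ Z^14.

The boundary map ∂_1: C_1 → C_0 maps an edge to its endpoints' difference, ∂[p,q] = q − p.
This gives a 7×21 integer matrix of rank 6; reducing to Smith normal form yields diagonal entries (1,1,1,1,1,1).

The boundary map ∂_2: C_2 → C_1 sends each 2-simplex [p,q,r] to [q,r] − [p,r] + [p,q]. For instance
  ∂DEF = EF − DF + DE,
  ∂ABD = BD − AD + AB.
The resulting 21×14 matrix has rank 13, and its Smith normal form has invariant factors (1,1,1,1,1,1,1,1,1,1,1,1,1).

Computing H_k = (kernel of ∂_k) / (image of ∂_{k+1}):

  H_0: rank C_0 − rank ∂_1 = 7 − 6 = 1, and the invariant factors of ∂_1 are all 1, so H_0 = Z.
  H_1: rank ker ∂_1 − rank ∂_2 = (21 − 6) − 13 = 2, and the invariant factors of ∂_2 are all 1, so H_1 = Z^2.
  H_2: rank ker ∂_2 − rank ∂_3 = (14 − 13) − 0 = 1, and there is no ∂_3, so H_2 = Z.

As a check, the Euler characteristic is 7 − 21 + 14 = 0, which agrees with 1 − 2 + 1 = 0.
(K is a triangulation of the torus T^2.)

H_0 ≅ Z,  H_1 ≅ Z^2,  H_2 ≅ Z.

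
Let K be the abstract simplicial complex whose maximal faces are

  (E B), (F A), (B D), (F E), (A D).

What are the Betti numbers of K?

b_0 = 1, b_1 = 1.

Take the total order A < B < D < E < F on the vertex set. Then K (dimension 1) consists of the simplices:

  0-simplices (5): A, B, D, E, F
  1-simplices (5): AD, AF, BD, BE, EF

Hence C_0 ≅ Z^5, C_1 ≅ Z^5.

∂_1: C_1 → C_0 maps an edge to its endpoints' difference, ∂[p,q] = q − p.
The resulting 5×5 matrix has rank 4, and its Smith normal form has invariant factors (1,1,1,1).

Computing H_k = (kernel of ∂_k) / (image of ∂_{k+1}):

  H_0: rank C_0 − rank ∂_1 = 5 − 4 = 1, and the invariant factors of ∂_1 are all 1, so H_0 ≅ Z.
  H_1: rank ker ∂_1 − rank ∂_2 = (5 − 4) − 0 = 1, and there is no ∂_2, so H_1 ≅ Z.

As a check, the Euler characteristic is 5 − 5 = 0, which agrees with 1 − 1 = 0.

Hence the Betti numbers are b_0 = 1, b_1 = 1.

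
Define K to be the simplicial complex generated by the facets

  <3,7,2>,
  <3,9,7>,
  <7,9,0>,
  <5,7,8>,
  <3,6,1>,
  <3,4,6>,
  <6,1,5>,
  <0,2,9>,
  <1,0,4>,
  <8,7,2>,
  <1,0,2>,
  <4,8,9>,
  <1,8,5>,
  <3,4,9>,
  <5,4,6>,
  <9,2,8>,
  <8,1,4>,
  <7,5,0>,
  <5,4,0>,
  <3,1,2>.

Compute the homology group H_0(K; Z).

Order the vertices as 0 < 1 < 2 < 3 < 4 < 5 < 6 < 7 < 8 < 9. Listing each simplex with vertices in this order, K has dimension 2 with simplices:

  0-simplices (10): [0], [1], [2], [3], [4], [5], [6], [7], [8], [9]
  1-simplices (30): (30 of them)
  2-simplices (20): (20 of them)

so the chain groups are C_0 ≅ Z^10, C_1 ≅ Z^30, C_2 ≅ Z^20.

The boundary map ∂_1: C_1 → C_0 is given by ∂[p,q] = [q] − [p].
The 10×30 boundary matrix has rank 9 and Smith normal form diag(1,1,1,1,1,1,1,1,1).

The boundary map ∂_2: C_2 → C_1 sends each 2-simplex [p,q,r] to [q,r] − [p,r] + [p,q]. For instance
  ∂[4,8,9] = [8,9] − [4,9] + [4,8],
  ∂[2,8,9] = [8,9] − [2,9] + [2,8].
The 30×20 boundary matrix has rank 20 and Smith normal form diag(1,1,1,1,1,1,1,1,1,1,1,1,1,1,1,1,1,1,1,2).

From H_k ≅ ker(∂_k) / im(∂_{k+1}) we obtain:

  H_0: rank C_0 − rank ∂_1 = 10 − 9 = 1, and the invariant factors of ∂_1 are all 1, so H_0 = Z.

H_0 ≅ Z.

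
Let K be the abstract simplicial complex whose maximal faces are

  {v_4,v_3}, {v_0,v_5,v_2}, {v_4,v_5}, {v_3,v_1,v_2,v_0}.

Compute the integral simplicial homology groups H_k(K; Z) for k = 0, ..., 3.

Fix the vertex order v_0 < v_1 < v_2 < v_3 < v_4 < v_5 and write every simplex with vertices in increasing order. Then dim K = 3 and the simplices of K are:

  0-simplices (6): [v_0], [v_1], [v_2], [v_3], [v_4], [v_5]
  1-simplices (10): [v_0,v_1], [v_0,v_2], [v_0,v_3], [v_0,v_5], [v_1,v_2], [v_1,v_3], [v_2,v_3], [v_2,v_5], [v_3,v_4], [v_4,v_5]
  2-simplices (5): [v_0,v_1,v_2], [v_0,v_1,v_3], [v_0,v_2,v_3], [v_0,v_2,v_5], [v_1,v_2,v_3]
  3-simplices (1): [v_0,v_1,v_2,v_3]

so the chain groups are C_0 ≅ Z^6, C_1 ≅ Z^10, C_2 ≅ Z^5, C_3 ≅ Z^1.

Boundary ∂_1: C_1 → C_0 maps an edge to its endpoints' difference, ∂[p,q] = q − p. For instance
  ∂[v_0,v_2] = [v_2] − [v_0].
As a 6×10 matrix over Z this has rank 5, with invariant factors (1,1,1,1,1).

∂_2: C_2 → C_1 sends each 2-simplex [p,q,r] to [q,r] − [p,r] + [p,q]. For instance
  ∂[v_1,v_2,v_3] = [v_2,v_3] − [v_1,v_3] + [v_1,v_2],
  ∂[v_0,v_1,v_2] = [v_1,v_2] − [v_0,v_2] + [v_0,v_1].
The 10×5 boundary matrix has rank 4 and Smith normal form diag(1,1,1,1).

The boundary map ∂_3: C_3 → C_2 sends each 3-simplex σ to the alternating sum Σ_i (−1)^i (σ with its i-th vertex removed). For instance
  ∂[v_0,v_1,v_2,v_3] = [v_1,v_2,v_3] − [v_0,v_2,v_3] + [v_0,v_1,v_3] − [v_0,v_1,v_2].
As a 5×1 matrix over Z this has rank 1, with invariant factors (1).

Now H_k = ker ∂_k / im ∂_{k+1}, so:

  H_0: rank C_0 − rank ∂_1 = 6 − 5 = 1, and the invariant factors of ∂_1 are all 1, so H_0 ≅ Z.
  H_1: rank ker ∂_1 − rank ∂_2 = (10 − 5) − 4 = 1, and the invariant factors of ∂_2 are all 1, so H_1 ≅ Z.
  H_2: rank ker ∂_2 − rank ∂_3 = (5 − 4) − 1 = 0, and the invariant factors of ∂_3 are all 1, so H_2 ≅ 0.
  H_3: rank ker ∂_3 − rank ∂_4 = (1 − 1) − 0 = 0, and there is no ∂_4, so H_3 ≅ 0.

As a check, the Euler characteristic is 6 − 10 + 5 − 1 = 0, which agrees with 1 − 1 + 0 − 0 = 0.

H_0 ≅ Z,  H_1 ≅ Z,  H_2 = 0,  H_3 = 0.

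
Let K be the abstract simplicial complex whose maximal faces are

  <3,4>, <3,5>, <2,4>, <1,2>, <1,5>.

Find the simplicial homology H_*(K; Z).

K has 5 vertices, 5 edges.
rank ∂_0 = 0, rank ∂_1 = 4 ⇒ b_0 = 5 − 0 − 4 = 1; all invariant factors of ∂_1 are 1 so no torsion. So H_0 = Z.
rank ∂_1 = 4, rank ∂_2 = 0 ⇒ b_1 = 5 − 4 − 0 = 1. So H_1 = Z.

H_0 = Z,  H_1 = Z.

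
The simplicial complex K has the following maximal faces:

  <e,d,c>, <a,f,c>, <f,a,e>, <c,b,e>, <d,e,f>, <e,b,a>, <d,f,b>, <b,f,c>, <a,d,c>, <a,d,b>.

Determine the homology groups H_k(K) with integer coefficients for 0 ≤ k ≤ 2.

K has 6 vertices, 15 edges, 10 triangles.
rank ∂_0 = 0, rank ∂_1 = 5 ⇒ b_0 = 6 − 0 − 5 = 1; all invariant factors of ∂_1 are 1 so no torsion. So H_0 = Z.
rank ∂_1 = 5, rank ∂_2 = 10 ⇒ b_1 = 15 − 5 − 10 = 0; ∂_2 has invariant factor(s) [2] giving torsion. So H_1 = Z/2.
rank ∂_2 = 10, rank ∂_3 = 0 ⇒ b_2 = 10 − 10 − 0 = 0. So H_2 = 0.

H_0 = Z,  H_1 = Z/2,  H_2 = 0.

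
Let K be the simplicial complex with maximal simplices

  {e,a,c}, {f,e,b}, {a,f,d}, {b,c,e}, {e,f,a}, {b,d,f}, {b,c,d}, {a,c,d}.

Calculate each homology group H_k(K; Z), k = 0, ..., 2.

K has 6 vertices, 12 edges, 8 triangles.
rank ∂_0 = 0, rank ∂_1 = 5 ⇒ b_0 = 6 − 0 − 5 = 1; all invariant factors of ∂_1 are 1 so no torsion. So H_0 ≅ Z.
rank ∂_1 = 5, rank ∂_2 = 7 ⇒ b_1 = 12 − 5 − 7 = 0; all invariant factors of ∂_2 are 1 so no torsion. So H_1 ≅ 0.
rank ∂_2 = 7, rank ∂_3 = 0 ⇒ b_2 = 8 − 7 − 0 = 1. So H_2 ≅ Z.

H_0 = Z,  H_1 = 0,  H_2 = Z.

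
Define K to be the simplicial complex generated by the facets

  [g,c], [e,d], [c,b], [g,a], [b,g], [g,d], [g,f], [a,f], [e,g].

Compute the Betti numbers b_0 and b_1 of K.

Take the total order a < b < c < d < e < f < g on the vertex set. Then K (dimension 1) consists of the simplices:

  0-simplices (7): a, b, c, d, e, f, g
  1-simplices (9): af, ag, bc, bg, cg, de, dg, eg, fg

Hence C_0 ≅ Z^7, C_1 ≅ Z^9.

The boundary map ∂_1: C_1 → C_0 sends each edge [p,q] (with p < q) to q − p.
The resulting 7×9 matrix has rank 6, and its Smith normal form has invariant factors (1,1,1,1,1,1).

Computing H_k = (kernel of ∂_k) / (image of ∂_{k+1}):

  H_0: rank C_0 − rank ∂_1 = 7 − 6 = 1, and the invariant factors of ∂_1 are all 1, so H_0 ≅ Z.
  H_1: rank ker ∂_1 − rank ∂_2 = (9 − 6) − 0 = 3, and there is no ∂_2, so H_1 ≅ Z^3.

As a check, the Euler characteristic is 7 − 9 = -2, which agrees with 1 − 3 = -2.
(K is a triangulation of a wedge of 3 circles.)

Hence the Betti numbers are b_0 = 1, b_1 = 3.

b_0 = 1, b_1 = 3.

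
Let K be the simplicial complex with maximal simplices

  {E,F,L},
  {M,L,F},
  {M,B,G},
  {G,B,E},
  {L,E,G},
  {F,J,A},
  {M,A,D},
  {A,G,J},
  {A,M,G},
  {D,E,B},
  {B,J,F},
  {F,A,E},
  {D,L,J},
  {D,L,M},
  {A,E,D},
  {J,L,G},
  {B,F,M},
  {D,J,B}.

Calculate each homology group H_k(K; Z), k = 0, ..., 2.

Fix the vertex order A < B < D < E < F < G < J < L < M and write every simplex with vertices in increasing order. Then dim K = 2 and the simplices of K are:

  0-simplices (9): A, B, D, E, F, G, J, L, M
  1-simplices (27): AD, AE, AF, AG, AJ, AM, BD, BE, BF, BG, BJ, BM, DE, DJ, DL, DM, EF, EG, EL, FJ, FL, FM, GJ, GL, GM, JL, LM
  2-simplices (18): ADE, ADM, AEF, AFJ, AGJ, AGM, BDE, BDJ, BEG, BFJ, BFM, BGM, DJL, DLM, EFL, EGL, FLM, GJL

so the chain groups are C_0 ≅ Z^9, C_1 ≅ Z^27, C_2 ≅ Z^18.

∂_1: C_1 → C_0 maps an edge to its endpoints' difference, ∂[p,q] = q − p. For instance
  ∂AJ = J − A.
As a 9×27 matrix over Z this has rank 8, with invariant factors (1,1,1,1,1,1,1,1).

The boundary map ∂_2: C_2 → C_1 sends each 2-simplex [p,q,r] to [q,r] − [p,r] + [p,q]. For instance
  ∂EFL = FL − EL + EF,
  ∂ADE = DE − AE + AD.
As a 27×18 matrix over Z this has rank 17, with invariant factors (1,1,1,1,1,1,1,1,1,1,1,1,1,1,1,1,1).

Computing H_k = (kernel of ∂_k) / (image of ∂_{k+1}):

  H_0: rank C_0 − rank ∂_1 = 9 − 8 = 1, and the invariant factors of ∂_1 are all 1, so H_0 ≅ Z.
  H_1: rank ker ∂_1 − rank ∂_2 = (27 − 8) − 17 = 2, and the invariant factors of ∂_2 are all 1, so H_1 ≅ Z^2.
  H_2: rank ker ∂_2 − rank ∂_3 = (18 − 17) − 0 = 1, and there is no ∂_3, so H_2 ≅ Z.

As a check, the Euler characteristic is 9 − 27 + 18 = 0, which agrees with 1 − 2 + 1 = 0.

H_0 = Z,  H_1 = Z^2,  H_2 = Z.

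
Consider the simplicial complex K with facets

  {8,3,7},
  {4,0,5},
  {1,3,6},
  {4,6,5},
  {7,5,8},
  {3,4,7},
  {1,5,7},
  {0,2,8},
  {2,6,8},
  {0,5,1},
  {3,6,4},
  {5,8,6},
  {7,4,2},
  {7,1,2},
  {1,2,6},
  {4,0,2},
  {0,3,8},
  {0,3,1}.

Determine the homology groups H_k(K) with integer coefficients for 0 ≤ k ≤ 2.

H_0 ≅ Z,  H_1 ≅ Z^2,  H_2 ≅ Z.

We work with the vertex ordering 0 < 1 < 2 < 3 < 4 < 5 < 6 < 7 < 8. The simplices of K, each written with vertices in increasing order, are:

  0-simplices (9): [0], [1], [2], [3], [4], [5], [6], [7], [8]
  1-simplices (27): (27 of them)
  2-simplices (18): [0,1,3], [0,1,5], [0,2,4], [0,2,8], [0,3,8], [0,4,5], [1,2,6], [1,2,7], [1,3,6], [1,5,7], [2,4,7], [2,6,8], [3,4,6], [3,4,7], [3,7,8], [4,5,6], [5,6,8], [5,7,8]

so the chain groups are C_0 ≅ Z^9, C_1 ≅ Z^27, C_2 ≅ Z^18.

The boundary map ∂_1: C_1 → C_0 maps an edge to its endpoints' difference, ∂[p,q] = q − p.
As a 9×27 matrix over Z this has rank 8, with invariant factors (1,1,1,1,1,1,1,1).

The boundary map ∂_2: C_2 → C_1 sends each 2-simplex [p,q,r] to [q,r] − [p,r] + [p,q]. For instance
  ∂[0,2,4] = [2,4] − [0,4] + [0,2],
  ∂[4,5,6] = [5,6] − [4,6] + [4,5].
This gives a 27×18 integer matrix of rank 17; reducing to Smith normal form yields diagonal entries (1,1,1,1,1,1,1,1,1,1,1,1,1,1,1,1,1).

Computing H_k = (kernel of ∂_k) / (image of ∂_{k+1}):

  H_0: rank C_0 − rank ∂_1 = 9 − 8 = 1, and the invariant factors of ∂_1 are all 1, so H_0 ≅ Z.
  H_1: rank ker ∂_1 − rank ∂_2 = (27 − 8) − 17 = 2, and the invariant factors of ∂_2 are all 1, so H_1 ≅ Z^2.
  H_2: rank ker ∂_2 − rank ∂_3 = (18 − 17) − 0 = 1, and there is no ∂_3, so H_2 ≅ Z.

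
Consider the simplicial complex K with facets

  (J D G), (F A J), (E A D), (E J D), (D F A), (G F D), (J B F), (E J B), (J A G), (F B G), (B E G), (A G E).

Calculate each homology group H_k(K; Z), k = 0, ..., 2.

We work with the vertex ordering A < B < D < E < F < G < J. The simplices of K, each written with vertices in increasing order, are:

  0-simplices (7): A, B, D, E, F, G, J
  1-simplices (18): AD, AE, AF, AG, AJ, BE, BF, BG, BJ, DE, DF, DG, DJ, EG, EJ, FG, FJ, GJ
  2-simplices (12): ADE, ADF, AEG, AFJ, AGJ, BEG, BEJ, BFG, BFJ, DEJ, DFG, DGJ

Hence C_0 ≅ Z^7, C_1 ≅ Z^18, C_2 ≅ Z^12.

The boundary map ∂_1: C_1 → C_0 maps an edge to its endpoints' difference, ∂[p,q] = q − p. For instance
  ∂FJ = J − F.
This gives a 7×18 integer matrix of rank 6; reducing to Smith normal form yields diagonal entries (1,1,1,1,1,1).

The boundary map ∂_2: C_2 → C_1 maps a triangle to the signed sum of its edges. For instance
  ∂AGJ = GJ − AJ + AG,
  ∂BEG = EG − BG + BE.
As a 18×12 matrix over Z this has rank 12, with invariant factors (1,1,1,1,1,1,1,1,1,1,1,2).

Computing H_k = (kernel of ∂_k) / (image of ∂_{k+1}):

  H_0: rank C_0 − rank ∂_1 = 7 − 6 = 1, and the invariant factors of ∂_1 are all 1, so H_0 = Z.
  H_1: rank ker ∂_1 − rank ∂_2 = (18 − 6) − 12 = 0, and ∂_2 has invariant factor 2 > 1, so H_1 = Z_2.
  H_2: rank ker ∂_2 − rank ∂_3 = (12 − 12) − 0 = 0, and there is no ∂_3, so H_2 = 0.

(K is a triangulation of the real projective plane RP^2.)

H_0 ≅ Z,  H_1 ≅ Z_2,  H_2 = 0.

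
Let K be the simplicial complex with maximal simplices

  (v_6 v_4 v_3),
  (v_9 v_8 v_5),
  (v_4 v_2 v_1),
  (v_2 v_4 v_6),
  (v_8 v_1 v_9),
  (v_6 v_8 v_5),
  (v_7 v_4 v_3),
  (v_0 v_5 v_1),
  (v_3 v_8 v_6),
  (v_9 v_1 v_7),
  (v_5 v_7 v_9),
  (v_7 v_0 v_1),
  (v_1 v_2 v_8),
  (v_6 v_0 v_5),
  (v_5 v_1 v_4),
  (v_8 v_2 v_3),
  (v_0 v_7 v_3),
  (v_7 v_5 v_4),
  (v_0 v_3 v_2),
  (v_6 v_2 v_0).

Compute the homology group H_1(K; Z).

We work with the vertex ordering v_0 < v_1 < v_2 < v_3 < v_4 < v_5 < v_6 < v_7 < v_8 < v_9. The simplices of K, each written with vertices in increasing order, are:

  0-simplices (10): [v_0], [v_1], [v_2], [v_3], [v_4], [v_5], [v_6], [v_7], [v_8], [v_9]
  1-simplices (30): (30 of them)
  2-simplices (20): (20 of them)

giving chain groups C_0 ≅ Z^10, C_1 ≅ Z^30, C_2 ≅ Z^20.

The boundary map ∂_1: C_1 → C_0 maps an edge to its endpoints' difference, ∂[p,q] = q − p. For instance
  ∂[v_2,v_3] = [v_3] − [v_2].
The 10×30 boundary matrix has rank 9 and Smith normal form diag(1,1,1,1,1,1,1,1,1).

The boundary map ∂_2: C_2 → C_1 maps a triangle to the signed sum of its edges. For instance
  ∂[v_5,v_8,v_9] = [v_8,v_9] − [v_5,v_9] + [v_5,v_8],
  ∂[v_0,v_1,v_5] = [v_1,v_5] − [v_0,v_5] + [v_0,v_1].
This gives a 30×20 integer matrix of rank 20; reducing to Smith normal form yields diagonal entries (1,1,1,1,1,1,1,1,1,1,1,1,1,1,1,1,1,1,1,2).

Reading off H_k = ker ∂_k / im ∂_{k+1}:

  H_1: rank ker ∂_1 − rank ∂_2 = (30 − 9) − 20 = 1, and ∂_2 has invariant factor 2 > 1, so H_1 = Z × Z/2.

(K is a triangulation of the Klein bottle.)

H_1 ≅ Z × Z/2.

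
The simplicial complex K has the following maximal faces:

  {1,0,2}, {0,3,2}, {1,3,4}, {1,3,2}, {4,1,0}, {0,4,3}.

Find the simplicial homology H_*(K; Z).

We work with the vertex ordering 0 < 1 < 2 < 3 < 4. The simplices of K, each written with vertices in increasing order, are:

  0-simplices (5): [0], [1], [2], [3], [4]
  1-simplices (9): [0,1], [0,2], [0,3], [0,4], [1,2], [1,3], [1,4], [2,3], [3,4]
  2-simplices (6): [0,1,2], [0,1,4], [0,2,3], [0,3,4], [1,2,3], [1,3,4]

giving chain groups C_0 ≅ Z^5, C_1 ≅ Z^9, C_2 ≅ Z^6.

∂_1: C_1 → C_0 is given by ∂[p,q] = [q] − [p].
The resulting 5×9 matrix has rank 4, and its Smith normal form has invariant factors (1,1,1,1).

The boundary map ∂_2: C_2 → C_1 acts by ∂[p,q,r] = [q,r] − [p,r] + [p,q]. For instance
  ∂[0,3,4] = [3,4] − [0,4] + [0,3],
  ∂[0,1,4] = [1,4] − [0,4] + [0,1].
This gives a 9×6 integer matrix of rank 5; reducing to Smith normal form yields diagonal entries (1,1,1,1,1).

Reading off H_k = ker ∂_k / im ∂_{k+1}:

  H_0: rank C_0 − rank ∂_1 = 5 − 4 = 1, and the invariant factors of ∂_1 are all 1, so H_0 = Z.
  H_1: rank ker ∂_1 − rank ∂_2 = (9 − 4) − 5 = 0, and the invariant factors of ∂_2 are all 1, so H_1 = 0.
  H_2: rank ker ∂_2 − rank ∂_3 = (6 − 5) − 0 = 1, and there is no ∂_3, so H_2 = Z.

(K is a triangulation of the 2-sphere S^2.)

H_0 ≅ Z,  H_1 = 0,  H_2 ≅ Z.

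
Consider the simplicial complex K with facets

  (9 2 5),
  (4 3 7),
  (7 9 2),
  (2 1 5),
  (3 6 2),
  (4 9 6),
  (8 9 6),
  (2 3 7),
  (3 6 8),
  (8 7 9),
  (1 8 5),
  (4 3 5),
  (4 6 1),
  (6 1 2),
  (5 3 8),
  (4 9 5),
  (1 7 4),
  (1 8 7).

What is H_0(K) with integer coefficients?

H_0 ≅ Z.

We work with the vertex ordering 1 < 2 < 3 < 4 < 5 < 6 < 7 < 8 < 9. The simplices of K, each written with vertices in increasing order, are:

  0-simplices (9): [1], [2], [3], [4], [5], [6], [7], [8], [9]
  1-simplices (27): (27 of them)
  2-simplices (18): [1,2,5], [1,2,6], [1,4,6], [1,4,7], [1,5,8], [1,7,8], [2,3,6], [2,3,7], [2,5,9], [2,7,9], [3,4,5], [3,4,7], [3,5,8], [3,6,8], [4,5,9], [4,6,9], [6,8,9], [7,8,9]

Hence C_0 ≅ Z^9, C_1 ≅ Z^27, C_2 ≅ Z^18.

Boundary ∂_1: C_1 → C_0 sends each edge [p,q] (with p < q) to q − p. For instance
  ∂[1,7] = [7] − [1].
This gives a 9×27 integer matrix of rank 8; reducing to Smith normal form yields diagonal entries (1,1,1,1,1,1,1,1).

The boundary map ∂_2: C_2 → C_1 sends each 2-simplex [p,q,r] to [q,r] − [p,r] + [p,q]. For instance
  ∂[7,8,9] = [8,9] − [7,9] + [7,8],
  ∂[3,5,8] = [5,8] − [3,8] + [3,5].
This gives a 27×18 integer matrix of rank 17; reducing to Smith normal form yields diagonal entries (1,1,1,1,1,1,1,1,1,1,1,1,1,1,1,1,1).

From H_k ≅ ker(∂_k) / im(∂_{k+1}) we obtain:

  H_0: rank C_0 − rank ∂_1 = 9 − 8 = 1, and the invariant factors of ∂_1 are all 1, so H_0 ≅ Z.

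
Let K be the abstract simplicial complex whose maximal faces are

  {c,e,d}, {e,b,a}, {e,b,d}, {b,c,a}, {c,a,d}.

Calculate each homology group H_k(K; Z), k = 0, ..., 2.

H_0 = Z,  H_1 = Z,  H_2 = 0.

Fix the vertex order a < b < c < d < e and write every simplex with vertices in increasing order. Then dim K = 2 and the simplices of K are:

  0-simplices (5): a, b, c, d, e
  1-simplices (10): ab, ac, ad, ae, bc, bd, be, cd, ce, de
  2-simplices (5): abc, abe, acd, bde, cde

so the chain groups are C_0 ≅ Z^5, C_1 ≅ Z^10, C_2 ≅ Z^5.

∂_1: C_1 → C_0 is given by ∂[p,q] = [q] − [p].
The 5×10 boundary matrix has rank 4 and Smith normal form diag(1,1,1,1).

∂_2: C_2 → C_1 maps a triangle to the signed sum of its edges. For instance
  ∂abe = be − ae + ab,
  ∂abc = bc − ac + ab.
This gives a 10×5 integer matrix of rank 5; reducing to Smith normal form yields diagonal entries (1,1,1,1,1).

Computing H_k = (kernel of ∂_k) / (image of ∂_{k+1}):

  H_0: rank C_0 − rank ∂_1 = 5 − 4 = 1, and the invariant factors of ∂_1 are all 1, so H_0 ≅ Z.
  H_1: rank ker ∂_1 − rank ∂_2 = (10 − 4) − 5 = 1, and the invariant factors of ∂_2 are all 1, so H_1 ≅ Z.
  H_2: rank ker ∂_2 − rank ∂_3 = (5 − 5) − 0 = 0, and there is no ∂_3, so H_2 ≅ 0.

As a check, the Euler characteristic is 5 − 10 + 5 = 0, which agrees with 1 − 1 + 0 = 0.
(K is a triangulation of the Möbius band.)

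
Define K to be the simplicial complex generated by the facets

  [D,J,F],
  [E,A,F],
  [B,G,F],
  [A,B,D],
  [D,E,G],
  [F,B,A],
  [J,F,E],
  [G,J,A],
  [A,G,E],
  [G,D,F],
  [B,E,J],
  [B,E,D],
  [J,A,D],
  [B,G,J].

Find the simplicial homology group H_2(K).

Order the vertices as A < B < D < E < F < G < J. Listing each simplex with vertices in this order, K has dimension 2 with simplices:

  0-simplices (7): A, B, D, E, F, G, J
  1-simplices (21): AB, AD, AE, AF, AG, AJ, BD, BE, BF, BG, BJ, DE, DF, DG, DJ, EF, EG, EJ, FG, FJ, GJ
  2-simplices (14): ABD, ABF, ADJ, AEF, AEG, AGJ, BDE, BEJ, BFG, BGJ, DEG, DFG, DFJ, EFJ

so the chain groups are C_0 ≅ Z^7, C_1 ≅ Z^21, C_2 ≅ Z^14.

The boundary map ∂_1: C_1 → C_0 is given by ∂[p,q] = [q] − [p]. For instance
  ∂BD = D − B.
The 7×21 boundary matrix has rank 6 and Smith normal form diag(1,1,1,1,1,1).

The boundary map ∂_2: C_2 → C_1 acts by ∂[p,q,r] = [q,r] − [p,r] + [p,q]. For instance
  ∂ABF = BF − AF + AB,
  ∂DFJ = FJ − DJ + DF.
As a 21×14 matrix over Z this has rank 13, with invariant factors (1,1,1,1,1,1,1,1,1,1,1,1,1).

Computing H_k = (kernel of ∂_k) / (image of ∂_{k+1}):

  H_2: rank ker ∂_2 − rank ∂_3 = (14 − 13) − 0 = 1, and there is no ∂_3, so H_2 ≅ Z.

(K is a triangulation of the torus T^2.)

H_2 ≅ Z.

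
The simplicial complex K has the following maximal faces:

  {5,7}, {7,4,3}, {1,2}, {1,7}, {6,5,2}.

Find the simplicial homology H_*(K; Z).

H_0 ≅ Z,  H_1 ≅ Z,  H_2 = 0.

Fix the vertex order 1 < 2 < 3 < 4 < 5 < 6 < 7 and write every simplex with vertices in increasing order. Then dim K = 2 and the simplices of K are:

  0-simplices (7): [1], [2], [3], [4], [5], [6], [7]
  1-simplices (9): [1,2], [1,7], [2,5], [2,6], [3,4], [3,7], [4,7], [5,6], [5,7]
  2-simplices (2): [2,5,6], [3,4,7]

so the chain groups are C_0 ≅ Z^7, C_1 ≅ Z^9, C_2 ≅ Z^2.

Boundary ∂_1: C_1 → C_0 maps an edge to its endpoints' difference, ∂[p,q] = q − p. For instance
  ∂[2,5] = [5] − [2].
The resulting 7×9 matrix has rank 6, and its Smith normal form has invariant factors (1,1,1,1,1,1).

Boundary ∂_2: C_2 → C_1 maps a triangle to the signed sum of its edges. For instance
  ∂[2,5,6] = [5,6] − [2,6] + [2,5],
  ∂[3,4,7] = [4,7] − [3,7] + [3,4].
The 9×2 boundary matrix has rank 2 and Smith normal form diag(1,1).

Now H_k = ker ∂_k / im ∂_{k+1}, so:

  H_0: rank C_0 − rank ∂_1 = 7 − 6 = 1, and the invariant factors of ∂_1 are all 1, so H_0 = Z.
  H_1: rank ker ∂_1 − rank ∂_2 = (9 − 6) − 2 = 1, and the invariant factors of ∂_2 are all 1, so H_1 = Z.
  H_2: rank ker ∂_2 − rank ∂_3 = (2 − 2) − 0 = 0, and there is no ∂_3, so H_2 = 0.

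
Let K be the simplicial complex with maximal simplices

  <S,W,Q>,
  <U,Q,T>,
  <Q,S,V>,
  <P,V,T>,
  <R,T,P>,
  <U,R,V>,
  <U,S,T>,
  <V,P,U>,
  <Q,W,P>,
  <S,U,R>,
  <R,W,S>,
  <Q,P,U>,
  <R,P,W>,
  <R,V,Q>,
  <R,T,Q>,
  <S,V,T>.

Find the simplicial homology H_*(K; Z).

H_0 ≅ Z,  H_1 ≅ Z^2,  H_2 ≅ Z.

K has 8 vertices, 24 edges, 16 triangles.
rank ∂_0 = 0, rank ∂_1 = 7 ⇒ b_0 = 8 − 0 − 7 = 1; all invariant factors of ∂_1 are 1 so no torsion. So H_0 ≅ Z.
rank ∂_1 = 7, rank ∂_2 = 15 ⇒ b_1 = 24 − 7 − 15 = 2; all invariant factors of ∂_2 are 1 so no torsion. So H_1 ≅ Z^2.
rank ∂_2 = 15, rank ∂_3 = 0 ⇒ b_2 = 16 − 15 − 0 = 1. So H_2 ≅ Z.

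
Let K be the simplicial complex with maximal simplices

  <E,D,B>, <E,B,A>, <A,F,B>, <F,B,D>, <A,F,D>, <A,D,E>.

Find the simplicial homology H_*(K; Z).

We work with the vertex ordering A < B < D < E < F. The simplices of K, each written with vertices in increasing order, are:

  0-simplices (5): A, B, D, E, F
  1-simplices (9): AB, AD, AE, AF, BD, BE, BF, DE, DF
  2-simplices (6): ABE, ABF, ADE, ADF, BDE, BDF

giving chain groups C_0 ≅ Z^5, C_1 ≅ Z^9, C_2 ≅ Z^6.

∂_1: C_1 → C_0 is given by ∂[p,q] = [q] − [p]. For instance
  ∂DF = F − D.
As a 5×9 matrix over Z this has rank 4, with invariant factors (1,1,1,1).

The boundary map ∂_2: C_2 → C_1 sends each 2-simplex [p,q,r] to [q,r] − [p,r] + [p,q]. For instance
  ∂BDE = DE − BE + BD,
  ∂ADF = DF − AF + AD.
The resulting 9×6 matrix has rank 5, and its Smith normal form has invariant factors (1,1,1,1,1).

Computing H_k = (kernel of ∂_k) / (image of ∂_{k+1}):

  H_0: rank C_0 − rank ∂_1 = 5 − 4 = 1, and the invariant factors of ∂_1 are all 1, so H_0 ≅ Z.
  H_1: rank ker ∂_1 − rank ∂_2 = (9 − 4) − 5 = 0, and the invariant factors of ∂_2 are all 1, so H_1 ≅ 0.
  H_2: rank ker ∂_2 − rank ∂_3 = (6 − 5) − 0 = 1, and there is no ∂_3, so H_2 ≅ Z.

H_0 = Z,  H_1 = 0,  H_2 = Z.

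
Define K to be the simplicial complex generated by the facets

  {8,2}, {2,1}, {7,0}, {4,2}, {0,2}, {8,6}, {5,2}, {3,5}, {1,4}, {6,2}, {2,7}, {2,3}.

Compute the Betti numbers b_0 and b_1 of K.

b_0 = 1, b_1 = 4.

K has 9 vertices, 12 edges.
rank ∂_0 = 0, rank ∂_1 = 8 ⇒ b_0 = 9 − 0 − 8 = 1; all invariant factors of ∂_1 are 1 so no torsion. So H_0 = Z.
rank ∂_1 = 8, rank ∂_2 = 0 ⇒ b_1 = 12 − 8 − 0 = 4. So H_1 = Z^4.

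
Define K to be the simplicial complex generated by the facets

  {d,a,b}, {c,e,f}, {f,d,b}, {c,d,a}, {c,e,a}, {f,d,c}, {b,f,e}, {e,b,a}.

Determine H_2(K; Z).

H_2 ≅ Z.

Order the vertices as a < b < c < d < e < f. Listing each simplex with vertices in this order, K has dimension 2 with simplices:

  0-simplices (6): a, b, c, d, e, f
  1-simplices (12): ab, ac, ad, ae, bd, be, bf, cd, ce, cf, df, ef
  2-simplices (8): abd, abe, acd, ace, bdf, bef, cdf, cef

so the chain groups are C_0 ≅ Z^6, C_1 ≅ Z^12, C_2 ≅ Z^8.

Boundary ∂_1: C_1 → C_0 is given by ∂[p,q] = [q] − [p]. For instance
  ∂ab = b − a.
As a 6×12 matrix over Z this has rank 5, with invariant factors (1,1,1,1,1).

∂_2: C_2 → C_1 acts by ∂[p,q,r] = [q,r] − [p,r] + [p,q]. For instance
  ∂cdf = df − cf + cd,
  ∂cef = ef − cf + ce.
The 12×8 boundary matrix has rank 7 and Smith normal form diag(1,1,1,1,1,1,1).

From H_k ≅ ker(∂_k) / im(∂_{k+1}) we obtain:

  H_2: rank ker ∂_2 − rank ∂_3 = (8 − 7) − 0 = 1, and there is no ∂_3, so H_2 = Z.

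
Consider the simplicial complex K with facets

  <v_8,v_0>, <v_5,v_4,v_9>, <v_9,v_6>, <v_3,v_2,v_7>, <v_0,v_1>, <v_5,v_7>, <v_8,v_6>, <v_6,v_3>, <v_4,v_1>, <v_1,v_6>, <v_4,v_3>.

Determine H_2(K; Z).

K has 10 vertices, 15 edges, 2 triangles.
rank ∂_2 = 2, rank ∂_3 = 0 ⇒ b_2 = 2 − 2 − 0 = 0. So H_2 = 0.

H_2 = 0.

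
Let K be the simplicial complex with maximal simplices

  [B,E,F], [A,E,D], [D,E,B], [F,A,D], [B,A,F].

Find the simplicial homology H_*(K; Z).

H_0 = Z,  H_1 = Z,  H_2 = 0.

Order the vertices as A < B < D < E < F. Listing each simplex with vertices in this order, K has dimension 2 with simplices:

  0-simplices (5): A, B, D, E, F
  1-simplices (10): AB, AD, AE, AF, BD, BE, BF, DE, DF, EF
  2-simplices (5): ABF, ADE, ADF, BDE, BEF

so the chain groups are C_0 ≅ Z^5, C_1 ≅ Z^10, C_2 ≅ Z^5.

The boundary map ∂_1: C_1 → C_0 is given by ∂[p,q] = [q] − [p]. For instance
  ∂EF = F − E.
The 5×10 boundary matrix has rank 4 and Smith normal form diag(1,1,1,1).

Boundary ∂_2: C_2 → C_1 maps a triangle to the signed sum of its edges. For instance
  ∂BEF = EF − BF + BE,
  ∂ADE = DE − AE + AD.
The 10×5 boundary matrix has rank 5 and Smith normal form diag(1,1,1,1,1).

Reading off H_k = ker ∂_k / im ∂_{k+1}:

  H_0: rank C_0 − rank ∂_1 = 5 − 4 = 1, and the invariant factors of ∂_1 are all 1, so H_0 = Z.
  H_1: rank ker ∂_1 − rank ∂_2 = (10 − 4) − 5 = 1, and the invariant factors of ∂_2 are all 1, so H_1 = Z.
  H_2: rank ker ∂_2 − rank ∂_3 = (5 − 5) − 0 = 0, and there is no ∂_3, so H_2 = 0.

(K is a triangulation of the Möbius band.)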